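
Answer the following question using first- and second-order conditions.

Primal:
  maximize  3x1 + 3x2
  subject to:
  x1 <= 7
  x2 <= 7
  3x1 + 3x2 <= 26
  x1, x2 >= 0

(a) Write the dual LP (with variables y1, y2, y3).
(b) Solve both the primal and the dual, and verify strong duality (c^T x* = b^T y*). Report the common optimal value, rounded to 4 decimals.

The standard primal-dual pair for 'max c^T x s.t. A x <= b, x >= 0' is:
  Dual:  min b^T y  s.t.  A^T y >= c,  y >= 0.

So the dual LP is:
  minimize  7y1 + 7y2 + 26y3
  subject to:
    y1 + 3y3 >= 3
    y2 + 3y3 >= 3
    y1, y2, y3 >= 0

Solving the primal: x* = (1.6667, 7).
  primal value c^T x* = 26.
Solving the dual: y* = (0, 0, 1).
  dual value b^T y* = 26.
Strong duality: c^T x* = b^T y*. Confirmed.

26


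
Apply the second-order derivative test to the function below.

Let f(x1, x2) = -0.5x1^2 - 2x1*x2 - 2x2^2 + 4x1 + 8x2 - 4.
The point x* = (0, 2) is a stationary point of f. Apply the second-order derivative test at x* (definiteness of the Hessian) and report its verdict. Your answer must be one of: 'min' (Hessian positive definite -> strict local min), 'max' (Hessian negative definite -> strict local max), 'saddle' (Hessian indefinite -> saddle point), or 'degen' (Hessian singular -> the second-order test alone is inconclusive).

Compute the Hessian H = grad^2 f:
  H = [[-1, -2], [-2, -4]]
Verify stationarity: grad f(x*) = H x* + g = (0, 0).
Eigenvalues of H: -5, 0.
H has a zero eigenvalue (singular; negative semidefinite but not definite), so H is neither positive definite, negative definite, nor indefinite. The second-order test alone is inconclusive -> degen.
(Indeed, f is constant along the null direction of H through x*, so x* is not a strict local extremum.)

degen


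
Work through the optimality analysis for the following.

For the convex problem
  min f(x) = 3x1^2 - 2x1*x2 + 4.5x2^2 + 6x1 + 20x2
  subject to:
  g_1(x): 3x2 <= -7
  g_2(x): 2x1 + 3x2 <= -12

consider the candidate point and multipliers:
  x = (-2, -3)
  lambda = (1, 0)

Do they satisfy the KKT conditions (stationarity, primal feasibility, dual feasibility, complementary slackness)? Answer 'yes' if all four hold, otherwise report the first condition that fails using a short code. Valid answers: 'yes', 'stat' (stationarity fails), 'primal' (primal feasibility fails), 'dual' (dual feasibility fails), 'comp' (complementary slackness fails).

Gradient of f: grad f(x) = Q x + c = (0, -3)
Constraint values g_i(x) = a_i^T x - b_i:
  g_1((-2, -3)) = -2
  g_2((-2, -3)) = -1
Stationarity residual: grad f(x) + sum_i lambda_i a_i = (0, 0)
  -> stationarity OK
Primal feasibility (all g_i <= 0): OK
Dual feasibility (all lambda_i >= 0): OK
Complementary slackness (lambda_i * g_i(x) = 0 for all i): FAILS

Verdict: the first failing condition is complementary_slackness -> comp.

comp


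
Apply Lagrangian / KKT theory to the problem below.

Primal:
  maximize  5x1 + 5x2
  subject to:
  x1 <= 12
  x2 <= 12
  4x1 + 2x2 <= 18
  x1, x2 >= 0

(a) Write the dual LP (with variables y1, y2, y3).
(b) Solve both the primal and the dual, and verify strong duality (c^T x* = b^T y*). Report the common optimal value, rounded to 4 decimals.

The standard primal-dual pair for 'max c^T x s.t. A x <= b, x >= 0' is:
  Dual:  min b^T y  s.t.  A^T y >= c,  y >= 0.

So the dual LP is:
  minimize  12y1 + 12y2 + 18y3
  subject to:
    y1 + 4y3 >= 5
    y2 + 2y3 >= 5
    y1, y2, y3 >= 0

Solving the primal: x* = (0, 9).
  primal value c^T x* = 45.
Solving the dual: y* = (0, 0, 2.5).
  dual value b^T y* = 45.
Strong duality: c^T x* = b^T y*. Confirmed.

45


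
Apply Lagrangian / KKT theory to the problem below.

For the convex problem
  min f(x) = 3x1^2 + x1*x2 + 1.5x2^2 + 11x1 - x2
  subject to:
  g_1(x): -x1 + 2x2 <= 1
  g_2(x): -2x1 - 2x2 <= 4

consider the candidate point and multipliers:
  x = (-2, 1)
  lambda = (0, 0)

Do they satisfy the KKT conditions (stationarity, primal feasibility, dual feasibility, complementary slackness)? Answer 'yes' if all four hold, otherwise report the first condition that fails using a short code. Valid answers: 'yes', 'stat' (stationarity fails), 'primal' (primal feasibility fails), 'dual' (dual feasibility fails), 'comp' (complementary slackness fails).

Gradient of f: grad f(x) = Q x + c = (0, 0)
Constraint values g_i(x) = a_i^T x - b_i:
  g_1((-2, 1)) = 3
  g_2((-2, 1)) = -2
Stationarity residual: grad f(x) + sum_i lambda_i a_i = (0, 0)
  -> stationarity OK
Primal feasibility (all g_i <= 0): FAILS
Dual feasibility (all lambda_i >= 0): OK
Complementary slackness (lambda_i * g_i(x) = 0 for all i): OK

Verdict: the first failing condition is primal_feasibility -> primal.

primal


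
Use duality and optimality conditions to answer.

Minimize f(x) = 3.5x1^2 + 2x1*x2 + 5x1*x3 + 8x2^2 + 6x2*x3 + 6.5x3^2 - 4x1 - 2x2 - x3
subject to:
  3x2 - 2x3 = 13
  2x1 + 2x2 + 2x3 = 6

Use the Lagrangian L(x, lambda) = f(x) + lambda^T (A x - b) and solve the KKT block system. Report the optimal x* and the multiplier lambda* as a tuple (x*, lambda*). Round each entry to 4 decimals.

Form the Lagrangian:
  L(x, lambda) = (1/2) x^T Q x + c^T x + lambda^T (A x - b)
Stationarity (grad_x L = 0): Q x + c + A^T lambda = 0.
Primal feasibility: A x = b.

This gives the KKT block system:
  [ Q   A^T ] [ x     ]   [-c ]
  [ A    0  ] [ lambda ] = [ b ]

Solving the linear system:
  x*      = (3.0294, 2.5882, -2.6176)
  lambda* = (-6.8235, -4.6471)
  f(x*)   = 50.9559

x* = (3.0294, 2.5882, -2.6176), lambda* = (-6.8235, -4.6471)


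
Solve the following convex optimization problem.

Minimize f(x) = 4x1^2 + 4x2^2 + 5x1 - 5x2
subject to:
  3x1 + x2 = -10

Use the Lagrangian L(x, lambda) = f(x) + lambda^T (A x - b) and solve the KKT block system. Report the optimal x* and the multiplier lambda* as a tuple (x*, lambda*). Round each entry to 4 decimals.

Form the Lagrangian:
  L(x, lambda) = (1/2) x^T Q x + c^T x + lambda^T (A x - b)
Stationarity (grad_x L = 0): Q x + c + A^T lambda = 0.
Primal feasibility: A x = b.

This gives the KKT block system:
  [ Q   A^T ] [ x     ]   [-c ]
  [ A    0  ] [ lambda ] = [ b ]

Solving the linear system:
  x*      = (-3.25, -0.25)
  lambda* = (7)
  f(x*)   = 27.5

x* = (-3.25, -0.25), lambda* = (7)


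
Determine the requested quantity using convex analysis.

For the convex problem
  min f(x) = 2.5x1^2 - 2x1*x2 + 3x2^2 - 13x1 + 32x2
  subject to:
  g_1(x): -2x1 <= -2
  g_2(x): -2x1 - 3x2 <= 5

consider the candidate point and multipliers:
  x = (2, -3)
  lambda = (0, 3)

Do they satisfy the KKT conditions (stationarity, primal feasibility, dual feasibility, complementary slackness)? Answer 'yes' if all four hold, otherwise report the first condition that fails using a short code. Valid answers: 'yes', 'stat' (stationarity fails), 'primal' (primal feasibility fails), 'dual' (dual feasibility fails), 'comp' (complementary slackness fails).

Gradient of f: grad f(x) = Q x + c = (3, 10)
Constraint values g_i(x) = a_i^T x - b_i:
  g_1((2, -3)) = -2
  g_2((2, -3)) = 0
Stationarity residual: grad f(x) + sum_i lambda_i a_i = (-3, 1)
  -> stationarity FAILS
Primal feasibility (all g_i <= 0): OK
Dual feasibility (all lambda_i >= 0): OK
Complementary slackness (lambda_i * g_i(x) = 0 for all i): OK

Verdict: the first failing condition is stationarity -> stat.

stat


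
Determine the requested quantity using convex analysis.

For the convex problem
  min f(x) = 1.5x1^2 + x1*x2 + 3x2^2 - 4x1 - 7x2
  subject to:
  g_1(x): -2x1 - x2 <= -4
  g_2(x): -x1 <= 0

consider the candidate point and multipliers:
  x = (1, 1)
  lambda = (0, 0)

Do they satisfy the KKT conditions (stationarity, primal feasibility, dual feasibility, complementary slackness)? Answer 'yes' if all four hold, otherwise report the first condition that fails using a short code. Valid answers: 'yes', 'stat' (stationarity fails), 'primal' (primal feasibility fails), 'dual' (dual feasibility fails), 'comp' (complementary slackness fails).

Gradient of f: grad f(x) = Q x + c = (0, 0)
Constraint values g_i(x) = a_i^T x - b_i:
  g_1((1, 1)) = 1
  g_2((1, 1)) = -1
Stationarity residual: grad f(x) + sum_i lambda_i a_i = (0, 0)
  -> stationarity OK
Primal feasibility (all g_i <= 0): FAILS
Dual feasibility (all lambda_i >= 0): OK
Complementary slackness (lambda_i * g_i(x) = 0 for all i): OK

Verdict: the first failing condition is primal_feasibility -> primal.

primal


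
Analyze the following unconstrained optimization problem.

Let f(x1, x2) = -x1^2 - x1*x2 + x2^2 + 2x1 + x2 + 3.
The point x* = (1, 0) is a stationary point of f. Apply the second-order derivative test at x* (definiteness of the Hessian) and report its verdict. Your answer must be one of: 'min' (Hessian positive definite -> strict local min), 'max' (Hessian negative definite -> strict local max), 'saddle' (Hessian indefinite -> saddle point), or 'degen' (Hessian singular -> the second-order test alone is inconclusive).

Compute the Hessian H = grad^2 f:
  H = [[-2, -1], [-1, 2]]
Verify stationarity: grad f(x*) = H x* + g = (0, 0).
Eigenvalues of H: -2.2361, 2.2361.
Eigenvalues have mixed signs, so H is indefinite -> x* is a saddle point.

saddle


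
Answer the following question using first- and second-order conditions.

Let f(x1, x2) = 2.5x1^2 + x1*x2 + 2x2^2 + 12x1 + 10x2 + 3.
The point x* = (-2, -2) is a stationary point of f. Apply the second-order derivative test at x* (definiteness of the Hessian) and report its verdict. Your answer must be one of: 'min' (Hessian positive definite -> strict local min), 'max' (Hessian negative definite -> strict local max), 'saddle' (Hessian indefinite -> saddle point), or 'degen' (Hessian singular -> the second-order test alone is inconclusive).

Compute the Hessian H = grad^2 f:
  H = [[5, 1], [1, 4]]
Verify stationarity: grad f(x*) = H x* + g = (0, 0).
Eigenvalues of H: 3.382, 5.618.
Both eigenvalues > 0, so H is positive definite -> x* is a strict local min.

min


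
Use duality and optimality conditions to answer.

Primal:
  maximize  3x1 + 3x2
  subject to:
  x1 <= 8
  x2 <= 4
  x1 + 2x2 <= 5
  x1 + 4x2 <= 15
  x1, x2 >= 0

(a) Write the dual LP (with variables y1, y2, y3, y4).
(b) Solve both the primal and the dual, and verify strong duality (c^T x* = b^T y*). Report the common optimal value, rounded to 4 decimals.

The standard primal-dual pair for 'max c^T x s.t. A x <= b, x >= 0' is:
  Dual:  min b^T y  s.t.  A^T y >= c,  y >= 0.

So the dual LP is:
  minimize  8y1 + 4y2 + 5y3 + 15y4
  subject to:
    y1 + y3 + y4 >= 3
    y2 + 2y3 + 4y4 >= 3
    y1, y2, y3, y4 >= 0

Solving the primal: x* = (5, 0).
  primal value c^T x* = 15.
Solving the dual: y* = (0, 0, 3, 0).
  dual value b^T y* = 15.
Strong duality: c^T x* = b^T y*. Confirmed.

15


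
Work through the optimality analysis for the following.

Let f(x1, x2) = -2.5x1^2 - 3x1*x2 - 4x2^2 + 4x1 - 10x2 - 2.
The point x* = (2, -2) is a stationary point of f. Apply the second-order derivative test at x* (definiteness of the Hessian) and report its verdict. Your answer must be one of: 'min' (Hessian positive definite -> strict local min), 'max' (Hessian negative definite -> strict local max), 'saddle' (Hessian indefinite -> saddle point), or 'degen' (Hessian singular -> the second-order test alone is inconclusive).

Compute the Hessian H = grad^2 f:
  H = [[-5, -3], [-3, -8]]
Verify stationarity: grad f(x*) = H x* + g = (0, 0).
Eigenvalues of H: -9.8541, -3.1459.
Both eigenvalues < 0, so H is negative definite -> x* is a strict local max.

max


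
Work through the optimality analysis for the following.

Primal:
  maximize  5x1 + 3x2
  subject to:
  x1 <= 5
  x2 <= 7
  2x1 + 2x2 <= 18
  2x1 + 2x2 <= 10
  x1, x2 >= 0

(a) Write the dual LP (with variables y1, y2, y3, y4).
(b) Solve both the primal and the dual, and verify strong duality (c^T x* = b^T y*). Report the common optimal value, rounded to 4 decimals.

The standard primal-dual pair for 'max c^T x s.t. A x <= b, x >= 0' is:
  Dual:  min b^T y  s.t.  A^T y >= c,  y >= 0.

So the dual LP is:
  minimize  5y1 + 7y2 + 18y3 + 10y4
  subject to:
    y1 + 2y3 + 2y4 >= 5
    y2 + 2y3 + 2y4 >= 3
    y1, y2, y3, y4 >= 0

Solving the primal: x* = (5, 0).
  primal value c^T x* = 25.
Solving the dual: y* = (2, 0, 0, 1.5).
  dual value b^T y* = 25.
Strong duality: c^T x* = b^T y*. Confirmed.

25


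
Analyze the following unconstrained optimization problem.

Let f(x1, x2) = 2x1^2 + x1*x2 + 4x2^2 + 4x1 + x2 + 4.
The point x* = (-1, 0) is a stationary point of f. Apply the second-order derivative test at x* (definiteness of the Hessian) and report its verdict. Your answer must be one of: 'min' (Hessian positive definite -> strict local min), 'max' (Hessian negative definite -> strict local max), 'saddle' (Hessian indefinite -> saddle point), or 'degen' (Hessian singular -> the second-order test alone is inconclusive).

Compute the Hessian H = grad^2 f:
  H = [[4, 1], [1, 8]]
Verify stationarity: grad f(x*) = H x* + g = (0, 0).
Eigenvalues of H: 3.7639, 8.2361.
Both eigenvalues > 0, so H is positive definite -> x* is a strict local min.

min


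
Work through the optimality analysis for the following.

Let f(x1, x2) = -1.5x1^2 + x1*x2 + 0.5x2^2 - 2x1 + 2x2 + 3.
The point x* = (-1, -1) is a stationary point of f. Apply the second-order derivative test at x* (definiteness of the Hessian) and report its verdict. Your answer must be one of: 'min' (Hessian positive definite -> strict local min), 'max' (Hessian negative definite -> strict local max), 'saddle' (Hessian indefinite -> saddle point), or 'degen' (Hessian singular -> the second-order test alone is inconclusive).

Compute the Hessian H = grad^2 f:
  H = [[-3, 1], [1, 1]]
Verify stationarity: grad f(x*) = H x* + g = (0, 0).
Eigenvalues of H: -3.2361, 1.2361.
Eigenvalues have mixed signs, so H is indefinite -> x* is a saddle point.

saddle


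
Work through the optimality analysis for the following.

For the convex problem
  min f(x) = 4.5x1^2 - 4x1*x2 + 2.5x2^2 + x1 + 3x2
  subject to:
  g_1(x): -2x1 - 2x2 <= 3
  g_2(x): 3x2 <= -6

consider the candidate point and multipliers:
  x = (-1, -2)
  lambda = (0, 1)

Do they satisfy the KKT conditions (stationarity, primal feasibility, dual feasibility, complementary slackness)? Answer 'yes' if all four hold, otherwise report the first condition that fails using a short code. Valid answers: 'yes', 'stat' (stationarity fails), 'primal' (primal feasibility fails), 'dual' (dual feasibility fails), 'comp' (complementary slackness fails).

Gradient of f: grad f(x) = Q x + c = (0, -3)
Constraint values g_i(x) = a_i^T x - b_i:
  g_1((-1, -2)) = 3
  g_2((-1, -2)) = 0
Stationarity residual: grad f(x) + sum_i lambda_i a_i = (0, 0)
  -> stationarity OK
Primal feasibility (all g_i <= 0): FAILS
Dual feasibility (all lambda_i >= 0): OK
Complementary slackness (lambda_i * g_i(x) = 0 for all i): OK

Verdict: the first failing condition is primal_feasibility -> primal.

primal


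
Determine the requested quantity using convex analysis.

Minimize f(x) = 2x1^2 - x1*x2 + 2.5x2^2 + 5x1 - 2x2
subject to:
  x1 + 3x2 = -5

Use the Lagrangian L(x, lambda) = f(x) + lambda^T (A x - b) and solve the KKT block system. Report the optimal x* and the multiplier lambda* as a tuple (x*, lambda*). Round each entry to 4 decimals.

Form the Lagrangian:
  L(x, lambda) = (1/2) x^T Q x + c^T x + lambda^T (A x - b)
Stationarity (grad_x L = 0): Q x + c + A^T lambda = 0.
Primal feasibility: A x = b.

This gives the KKT block system:
  [ Q   A^T ] [ x     ]   [-c ]
  [ A    0  ] [ lambda ] = [ b ]

Solving the linear system:
  x*      = (-1.9362, -1.0213)
  lambda* = (1.7234)
  f(x*)   = 0.4894

x* = (-1.9362, -1.0213), lambda* = (1.7234)


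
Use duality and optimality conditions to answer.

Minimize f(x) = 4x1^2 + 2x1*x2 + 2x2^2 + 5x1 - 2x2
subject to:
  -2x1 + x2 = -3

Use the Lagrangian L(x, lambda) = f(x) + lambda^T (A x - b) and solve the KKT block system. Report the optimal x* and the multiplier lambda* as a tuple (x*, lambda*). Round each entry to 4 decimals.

Form the Lagrangian:
  L(x, lambda) = (1/2) x^T Q x + c^T x + lambda^T (A x - b)
Stationarity (grad_x L = 0): Q x + c + A^T lambda = 0.
Primal feasibility: A x = b.

This gives the KKT block system:
  [ Q   A^T ] [ x     ]   [-c ]
  [ A    0  ] [ lambda ] = [ b ]

Solving the linear system:
  x*      = (0.9062, -1.1875)
  lambda* = (4.9375)
  f(x*)   = 10.8594

x* = (0.9062, -1.1875), lambda* = (4.9375)


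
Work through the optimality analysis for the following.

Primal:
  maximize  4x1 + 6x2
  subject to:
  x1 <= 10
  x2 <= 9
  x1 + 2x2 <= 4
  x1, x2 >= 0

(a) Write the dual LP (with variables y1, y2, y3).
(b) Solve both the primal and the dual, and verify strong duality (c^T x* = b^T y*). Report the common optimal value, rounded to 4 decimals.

The standard primal-dual pair for 'max c^T x s.t. A x <= b, x >= 0' is:
  Dual:  min b^T y  s.t.  A^T y >= c,  y >= 0.

So the dual LP is:
  minimize  10y1 + 9y2 + 4y3
  subject to:
    y1 + y3 >= 4
    y2 + 2y3 >= 6
    y1, y2, y3 >= 0

Solving the primal: x* = (4, 0).
  primal value c^T x* = 16.
Solving the dual: y* = (0, 0, 4).
  dual value b^T y* = 16.
Strong duality: c^T x* = b^T y*. Confirmed.

16


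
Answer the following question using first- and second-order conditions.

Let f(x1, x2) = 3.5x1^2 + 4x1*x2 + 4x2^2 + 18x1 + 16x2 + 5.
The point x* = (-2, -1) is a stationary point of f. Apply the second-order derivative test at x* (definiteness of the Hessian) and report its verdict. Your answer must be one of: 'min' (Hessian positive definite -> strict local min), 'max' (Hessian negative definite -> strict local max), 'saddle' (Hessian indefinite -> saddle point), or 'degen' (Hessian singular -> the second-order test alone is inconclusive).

Compute the Hessian H = grad^2 f:
  H = [[7, 4], [4, 8]]
Verify stationarity: grad f(x*) = H x* + g = (0, 0).
Eigenvalues of H: 3.4689, 11.5311.
Both eigenvalues > 0, so H is positive definite -> x* is a strict local min.

min


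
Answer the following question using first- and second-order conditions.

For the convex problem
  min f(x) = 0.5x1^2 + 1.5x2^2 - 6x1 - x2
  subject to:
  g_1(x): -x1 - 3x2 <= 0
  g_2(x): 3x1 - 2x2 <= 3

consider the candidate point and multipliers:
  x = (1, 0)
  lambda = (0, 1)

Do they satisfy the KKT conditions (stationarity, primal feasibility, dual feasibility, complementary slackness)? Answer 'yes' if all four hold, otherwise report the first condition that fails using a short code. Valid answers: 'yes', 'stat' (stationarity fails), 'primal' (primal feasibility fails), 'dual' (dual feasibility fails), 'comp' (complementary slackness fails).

Gradient of f: grad f(x) = Q x + c = (-5, -1)
Constraint values g_i(x) = a_i^T x - b_i:
  g_1((1, 0)) = -1
  g_2((1, 0)) = 0
Stationarity residual: grad f(x) + sum_i lambda_i a_i = (-2, -3)
  -> stationarity FAILS
Primal feasibility (all g_i <= 0): OK
Dual feasibility (all lambda_i >= 0): OK
Complementary slackness (lambda_i * g_i(x) = 0 for all i): OK

Verdict: the first failing condition is stationarity -> stat.

stat


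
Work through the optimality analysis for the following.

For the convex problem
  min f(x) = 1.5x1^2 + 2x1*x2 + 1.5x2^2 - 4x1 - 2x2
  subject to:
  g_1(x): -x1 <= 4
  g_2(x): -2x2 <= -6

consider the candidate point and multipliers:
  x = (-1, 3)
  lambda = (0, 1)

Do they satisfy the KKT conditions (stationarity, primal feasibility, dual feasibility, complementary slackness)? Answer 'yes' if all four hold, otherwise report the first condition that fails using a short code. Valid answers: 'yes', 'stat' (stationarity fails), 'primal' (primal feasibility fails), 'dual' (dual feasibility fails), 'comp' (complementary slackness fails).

Gradient of f: grad f(x) = Q x + c = (-1, 5)
Constraint values g_i(x) = a_i^T x - b_i:
  g_1((-1, 3)) = -3
  g_2((-1, 3)) = 0
Stationarity residual: grad f(x) + sum_i lambda_i a_i = (-1, 3)
  -> stationarity FAILS
Primal feasibility (all g_i <= 0): OK
Dual feasibility (all lambda_i >= 0): OK
Complementary slackness (lambda_i * g_i(x) = 0 for all i): OK

Verdict: the first failing condition is stationarity -> stat.

stat


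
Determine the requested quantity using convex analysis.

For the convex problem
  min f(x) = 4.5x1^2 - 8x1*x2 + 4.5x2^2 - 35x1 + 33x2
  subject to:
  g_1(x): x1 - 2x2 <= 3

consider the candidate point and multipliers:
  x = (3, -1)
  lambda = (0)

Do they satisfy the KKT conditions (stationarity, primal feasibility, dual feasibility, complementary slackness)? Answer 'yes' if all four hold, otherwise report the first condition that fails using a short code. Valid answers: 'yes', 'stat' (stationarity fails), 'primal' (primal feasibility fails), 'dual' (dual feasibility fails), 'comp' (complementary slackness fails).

Gradient of f: grad f(x) = Q x + c = (0, 0)
Constraint values g_i(x) = a_i^T x - b_i:
  g_1((3, -1)) = 2
Stationarity residual: grad f(x) + sum_i lambda_i a_i = (0, 0)
  -> stationarity OK
Primal feasibility (all g_i <= 0): FAILS
Dual feasibility (all lambda_i >= 0): OK
Complementary slackness (lambda_i * g_i(x) = 0 for all i): OK

Verdict: the first failing condition is primal_feasibility -> primal.

primal


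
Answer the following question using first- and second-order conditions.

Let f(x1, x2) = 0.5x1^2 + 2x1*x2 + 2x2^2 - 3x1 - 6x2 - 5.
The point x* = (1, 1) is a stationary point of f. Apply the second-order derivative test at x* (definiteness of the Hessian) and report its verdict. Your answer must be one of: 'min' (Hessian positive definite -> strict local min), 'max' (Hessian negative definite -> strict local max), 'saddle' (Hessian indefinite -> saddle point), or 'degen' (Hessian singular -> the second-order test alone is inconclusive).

Compute the Hessian H = grad^2 f:
  H = [[1, 2], [2, 4]]
Verify stationarity: grad f(x*) = H x* + g = (0, 0).
Eigenvalues of H: 0, 5.
H has a zero eigenvalue (singular; positive semidefinite but not definite), so H is neither positive definite, negative definite, nor indefinite. The second-order test alone is inconclusive -> degen.
(Indeed, f is constant along the null direction of H through x*, so x* is not a strict local extremum.)

degen


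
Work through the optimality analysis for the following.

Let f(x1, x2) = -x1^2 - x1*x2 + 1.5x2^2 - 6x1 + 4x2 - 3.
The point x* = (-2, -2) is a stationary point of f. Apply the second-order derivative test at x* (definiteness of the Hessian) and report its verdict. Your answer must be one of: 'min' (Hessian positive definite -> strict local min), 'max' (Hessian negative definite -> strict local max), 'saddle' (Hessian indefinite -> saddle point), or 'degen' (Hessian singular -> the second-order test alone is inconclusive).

Compute the Hessian H = grad^2 f:
  H = [[-2, -1], [-1, 3]]
Verify stationarity: grad f(x*) = H x* + g = (0, 0).
Eigenvalues of H: -2.1926, 3.1926.
Eigenvalues have mixed signs, so H is indefinite -> x* is a saddle point.

saddle


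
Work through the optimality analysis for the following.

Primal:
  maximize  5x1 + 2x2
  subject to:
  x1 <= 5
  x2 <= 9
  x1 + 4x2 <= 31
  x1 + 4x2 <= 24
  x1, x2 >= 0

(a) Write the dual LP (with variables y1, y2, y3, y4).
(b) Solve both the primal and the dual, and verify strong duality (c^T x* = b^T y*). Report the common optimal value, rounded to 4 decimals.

The standard primal-dual pair for 'max c^T x s.t. A x <= b, x >= 0' is:
  Dual:  min b^T y  s.t.  A^T y >= c,  y >= 0.

So the dual LP is:
  minimize  5y1 + 9y2 + 31y3 + 24y4
  subject to:
    y1 + y3 + y4 >= 5
    y2 + 4y3 + 4y4 >= 2
    y1, y2, y3, y4 >= 0

Solving the primal: x* = (5, 4.75).
  primal value c^T x* = 34.5.
Solving the dual: y* = (4.5, 0, 0, 0.5).
  dual value b^T y* = 34.5.
Strong duality: c^T x* = b^T y*. Confirmed.

34.5


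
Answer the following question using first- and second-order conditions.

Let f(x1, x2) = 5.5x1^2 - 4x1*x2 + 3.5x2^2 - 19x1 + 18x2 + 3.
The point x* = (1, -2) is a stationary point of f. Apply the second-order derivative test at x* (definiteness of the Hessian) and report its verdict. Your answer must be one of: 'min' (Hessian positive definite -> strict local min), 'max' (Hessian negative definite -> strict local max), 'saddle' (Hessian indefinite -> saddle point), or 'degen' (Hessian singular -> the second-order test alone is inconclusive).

Compute the Hessian H = grad^2 f:
  H = [[11, -4], [-4, 7]]
Verify stationarity: grad f(x*) = H x* + g = (0, 0).
Eigenvalues of H: 4.5279, 13.4721.
Both eigenvalues > 0, so H is positive definite -> x* is a strict local min.

min


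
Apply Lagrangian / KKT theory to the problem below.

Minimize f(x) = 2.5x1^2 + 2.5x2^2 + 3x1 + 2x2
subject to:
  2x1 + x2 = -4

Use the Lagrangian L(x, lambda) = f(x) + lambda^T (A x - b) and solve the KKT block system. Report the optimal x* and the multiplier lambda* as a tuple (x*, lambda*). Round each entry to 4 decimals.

Form the Lagrangian:
  L(x, lambda) = (1/2) x^T Q x + c^T x + lambda^T (A x - b)
Stationarity (grad_x L = 0): Q x + c + A^T lambda = 0.
Primal feasibility: A x = b.

This gives the KKT block system:
  [ Q   A^T ] [ x     ]   [-c ]
  [ A    0  ] [ lambda ] = [ b ]

Solving the linear system:
  x*      = (-1.56, -0.88)
  lambda* = (2.4)
  f(x*)   = 1.58

x* = (-1.56, -0.88), lambda* = (2.4)


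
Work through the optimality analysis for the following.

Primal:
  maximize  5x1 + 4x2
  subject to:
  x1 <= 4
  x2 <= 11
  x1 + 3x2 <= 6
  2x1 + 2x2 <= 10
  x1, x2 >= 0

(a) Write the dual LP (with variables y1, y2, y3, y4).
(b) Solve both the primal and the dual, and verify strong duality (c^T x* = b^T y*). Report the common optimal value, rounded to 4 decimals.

The standard primal-dual pair for 'max c^T x s.t. A x <= b, x >= 0' is:
  Dual:  min b^T y  s.t.  A^T y >= c,  y >= 0.

So the dual LP is:
  minimize  4y1 + 11y2 + 6y3 + 10y4
  subject to:
    y1 + y3 + 2y4 >= 5
    y2 + 3y3 + 2y4 >= 4
    y1, y2, y3, y4 >= 0

Solving the primal: x* = (4, 0.6667).
  primal value c^T x* = 22.6667.
Solving the dual: y* = (3.6667, 0, 1.3333, 0).
  dual value b^T y* = 22.6667.
Strong duality: c^T x* = b^T y*. Confirmed.

22.6667


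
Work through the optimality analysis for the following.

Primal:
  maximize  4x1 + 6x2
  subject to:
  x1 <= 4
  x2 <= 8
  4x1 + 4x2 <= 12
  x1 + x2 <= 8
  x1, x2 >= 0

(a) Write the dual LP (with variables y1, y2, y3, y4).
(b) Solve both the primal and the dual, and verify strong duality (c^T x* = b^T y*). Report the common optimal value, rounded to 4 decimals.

The standard primal-dual pair for 'max c^T x s.t. A x <= b, x >= 0' is:
  Dual:  min b^T y  s.t.  A^T y >= c,  y >= 0.

So the dual LP is:
  minimize  4y1 + 8y2 + 12y3 + 8y4
  subject to:
    y1 + 4y3 + y4 >= 4
    y2 + 4y3 + y4 >= 6
    y1, y2, y3, y4 >= 0

Solving the primal: x* = (0, 3).
  primal value c^T x* = 18.
Solving the dual: y* = (0, 0, 1.5, 0).
  dual value b^T y* = 18.
Strong duality: c^T x* = b^T y*. Confirmed.

18


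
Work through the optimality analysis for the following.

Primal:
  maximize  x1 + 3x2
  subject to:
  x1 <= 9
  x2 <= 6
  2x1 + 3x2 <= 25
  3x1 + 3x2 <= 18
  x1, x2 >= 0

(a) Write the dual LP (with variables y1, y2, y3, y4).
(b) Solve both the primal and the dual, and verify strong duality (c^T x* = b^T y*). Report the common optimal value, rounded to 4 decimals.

The standard primal-dual pair for 'max c^T x s.t. A x <= b, x >= 0' is:
  Dual:  min b^T y  s.t.  A^T y >= c,  y >= 0.

So the dual LP is:
  minimize  9y1 + 6y2 + 25y3 + 18y4
  subject to:
    y1 + 2y3 + 3y4 >= 1
    y2 + 3y3 + 3y4 >= 3
    y1, y2, y3, y4 >= 0

Solving the primal: x* = (0, 6).
  primal value c^T x* = 18.
Solving the dual: y* = (0, 2, 0, 0.3333).
  dual value b^T y* = 18.
Strong duality: c^T x* = b^T y*. Confirmed.

18


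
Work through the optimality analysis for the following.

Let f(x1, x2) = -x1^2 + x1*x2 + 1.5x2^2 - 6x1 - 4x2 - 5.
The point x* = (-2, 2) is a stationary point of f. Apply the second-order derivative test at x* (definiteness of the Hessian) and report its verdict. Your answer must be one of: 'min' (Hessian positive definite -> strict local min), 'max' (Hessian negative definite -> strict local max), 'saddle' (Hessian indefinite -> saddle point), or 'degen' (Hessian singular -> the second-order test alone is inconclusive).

Compute the Hessian H = grad^2 f:
  H = [[-2, 1], [1, 3]]
Verify stationarity: grad f(x*) = H x* + g = (0, 0).
Eigenvalues of H: -2.1926, 3.1926.
Eigenvalues have mixed signs, so H is indefinite -> x* is a saddle point.

saddle


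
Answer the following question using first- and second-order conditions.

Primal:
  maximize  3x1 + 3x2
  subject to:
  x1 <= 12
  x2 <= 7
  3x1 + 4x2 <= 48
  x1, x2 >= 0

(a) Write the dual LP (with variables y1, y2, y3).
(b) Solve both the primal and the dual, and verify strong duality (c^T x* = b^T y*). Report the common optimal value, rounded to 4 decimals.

The standard primal-dual pair for 'max c^T x s.t. A x <= b, x >= 0' is:
  Dual:  min b^T y  s.t.  A^T y >= c,  y >= 0.

So the dual LP is:
  minimize  12y1 + 7y2 + 48y3
  subject to:
    y1 + 3y3 >= 3
    y2 + 4y3 >= 3
    y1, y2, y3 >= 0

Solving the primal: x* = (12, 3).
  primal value c^T x* = 45.
Solving the dual: y* = (0.75, 0, 0.75).
  dual value b^T y* = 45.
Strong duality: c^T x* = b^T y*. Confirmed.

45


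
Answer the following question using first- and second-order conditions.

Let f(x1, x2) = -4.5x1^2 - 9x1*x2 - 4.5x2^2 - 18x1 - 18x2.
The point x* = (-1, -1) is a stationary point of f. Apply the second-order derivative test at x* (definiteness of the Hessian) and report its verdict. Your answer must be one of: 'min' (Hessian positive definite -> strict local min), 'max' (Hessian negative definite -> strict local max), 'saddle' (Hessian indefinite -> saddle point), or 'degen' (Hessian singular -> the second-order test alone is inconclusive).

Compute the Hessian H = grad^2 f:
  H = [[-9, -9], [-9, -9]]
Verify stationarity: grad f(x*) = H x* + g = (0, 0).
Eigenvalues of H: -18, 0.
H has a zero eigenvalue (singular; negative semidefinite but not definite), so H is neither positive definite, negative definite, nor indefinite. The second-order test alone is inconclusive -> degen.
(Indeed, f is constant along the null direction of H through x*, so x* is not a strict local extremum.)

degen


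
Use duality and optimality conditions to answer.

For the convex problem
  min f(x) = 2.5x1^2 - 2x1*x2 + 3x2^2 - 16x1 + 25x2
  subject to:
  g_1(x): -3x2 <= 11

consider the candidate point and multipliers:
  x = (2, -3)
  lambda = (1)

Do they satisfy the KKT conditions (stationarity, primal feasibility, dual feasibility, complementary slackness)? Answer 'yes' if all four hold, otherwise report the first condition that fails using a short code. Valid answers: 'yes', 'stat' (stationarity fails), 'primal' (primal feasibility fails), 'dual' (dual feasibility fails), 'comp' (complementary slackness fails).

Gradient of f: grad f(x) = Q x + c = (0, 3)
Constraint values g_i(x) = a_i^T x - b_i:
  g_1((2, -3)) = -2
Stationarity residual: grad f(x) + sum_i lambda_i a_i = (0, 0)
  -> stationarity OK
Primal feasibility (all g_i <= 0): OK
Dual feasibility (all lambda_i >= 0): OK
Complementary slackness (lambda_i * g_i(x) = 0 for all i): FAILS

Verdict: the first failing condition is complementary_slackness -> comp.

comp


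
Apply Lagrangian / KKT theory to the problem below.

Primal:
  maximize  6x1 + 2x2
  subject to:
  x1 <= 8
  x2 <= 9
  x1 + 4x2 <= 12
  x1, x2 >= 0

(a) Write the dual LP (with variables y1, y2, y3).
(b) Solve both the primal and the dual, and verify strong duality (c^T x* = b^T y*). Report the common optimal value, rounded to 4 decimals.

The standard primal-dual pair for 'max c^T x s.t. A x <= b, x >= 0' is:
  Dual:  min b^T y  s.t.  A^T y >= c,  y >= 0.

So the dual LP is:
  minimize  8y1 + 9y2 + 12y3
  subject to:
    y1 + y3 >= 6
    y2 + 4y3 >= 2
    y1, y2, y3 >= 0

Solving the primal: x* = (8, 1).
  primal value c^T x* = 50.
Solving the dual: y* = (5.5, 0, 0.5).
  dual value b^T y* = 50.
Strong duality: c^T x* = b^T y*. Confirmed.

50


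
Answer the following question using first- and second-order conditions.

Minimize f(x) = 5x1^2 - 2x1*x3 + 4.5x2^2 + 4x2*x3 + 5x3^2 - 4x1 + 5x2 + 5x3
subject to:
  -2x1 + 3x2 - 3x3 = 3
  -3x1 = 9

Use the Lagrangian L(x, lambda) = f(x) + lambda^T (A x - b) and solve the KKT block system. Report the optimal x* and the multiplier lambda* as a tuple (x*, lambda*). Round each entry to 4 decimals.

Form the Lagrangian:
  L(x, lambda) = (1/2) x^T Q x + c^T x + lambda^T (A x - b)
Stationarity (grad_x L = 0): Q x + c + A^T lambda = 0.
Primal feasibility: A x = b.

This gives the KKT block system:
  [ Q   A^T ] [ x     ]   [-c ]
  [ A    0  ] [ lambda ] = [ b ]

Solving the linear system:
  x*      = (-3, -1.1111, -0.1111)
  lambda* = (1.8148, -12.4691)
  f(x*)   = 56.3333

x* = (-3, -1.1111, -0.1111), lambda* = (1.8148, -12.4691)


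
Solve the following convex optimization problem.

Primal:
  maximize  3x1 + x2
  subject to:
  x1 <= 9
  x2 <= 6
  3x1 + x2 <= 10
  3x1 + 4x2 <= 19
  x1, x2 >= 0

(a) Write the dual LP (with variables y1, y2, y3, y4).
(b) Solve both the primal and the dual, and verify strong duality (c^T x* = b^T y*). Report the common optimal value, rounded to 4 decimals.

The standard primal-dual pair for 'max c^T x s.t. A x <= b, x >= 0' is:
  Dual:  min b^T y  s.t.  A^T y >= c,  y >= 0.

So the dual LP is:
  minimize  9y1 + 6y2 + 10y3 + 19y4
  subject to:
    y1 + 3y3 + 3y4 >= 3
    y2 + y3 + 4y4 >= 1
    y1, y2, y3, y4 >= 0

Solving the primal: x* = (2.3333, 3).
  primal value c^T x* = 10.
Solving the dual: y* = (0, 0, 1, 0).
  dual value b^T y* = 10.
Strong duality: c^T x* = b^T y*. Confirmed.

10


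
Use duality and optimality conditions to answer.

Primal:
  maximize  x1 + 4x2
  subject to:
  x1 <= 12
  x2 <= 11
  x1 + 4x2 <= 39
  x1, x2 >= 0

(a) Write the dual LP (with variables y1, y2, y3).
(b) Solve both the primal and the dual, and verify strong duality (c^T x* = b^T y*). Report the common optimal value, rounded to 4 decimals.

The standard primal-dual pair for 'max c^T x s.t. A x <= b, x >= 0' is:
  Dual:  min b^T y  s.t.  A^T y >= c,  y >= 0.

So the dual LP is:
  minimize  12y1 + 11y2 + 39y3
  subject to:
    y1 + y3 >= 1
    y2 + 4y3 >= 4
    y1, y2, y3 >= 0

Solving the primal: x* = (0, 9.75).
  primal value c^T x* = 39.
Solving the dual: y* = (0, 0, 1).
  dual value b^T y* = 39.
Strong duality: c^T x* = b^T y*. Confirmed.

39


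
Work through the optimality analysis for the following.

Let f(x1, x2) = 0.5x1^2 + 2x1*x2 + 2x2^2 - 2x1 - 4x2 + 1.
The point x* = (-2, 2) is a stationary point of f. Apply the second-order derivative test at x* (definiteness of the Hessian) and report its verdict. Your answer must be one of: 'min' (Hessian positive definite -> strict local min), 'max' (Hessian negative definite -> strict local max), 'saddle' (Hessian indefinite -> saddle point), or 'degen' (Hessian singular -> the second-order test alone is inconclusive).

Compute the Hessian H = grad^2 f:
  H = [[1, 2], [2, 4]]
Verify stationarity: grad f(x*) = H x* + g = (0, 0).
Eigenvalues of H: 0, 5.
H has a zero eigenvalue (singular; positive semidefinite but not definite), so H is neither positive definite, negative definite, nor indefinite. The second-order test alone is inconclusive -> degen.
(Indeed, f is constant along the null direction of H through x*, so x* is not a strict local extremum.)

degen


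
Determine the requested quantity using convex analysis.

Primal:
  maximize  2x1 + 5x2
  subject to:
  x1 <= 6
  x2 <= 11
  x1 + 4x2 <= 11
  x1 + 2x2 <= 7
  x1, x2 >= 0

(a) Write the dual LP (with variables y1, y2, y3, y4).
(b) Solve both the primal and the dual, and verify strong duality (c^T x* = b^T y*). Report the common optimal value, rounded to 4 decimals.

The standard primal-dual pair for 'max c^T x s.t. A x <= b, x >= 0' is:
  Dual:  min b^T y  s.t.  A^T y >= c,  y >= 0.

So the dual LP is:
  minimize  6y1 + 11y2 + 11y3 + 7y4
  subject to:
    y1 + y3 + y4 >= 2
    y2 + 4y3 + 2y4 >= 5
    y1, y2, y3, y4 >= 0

Solving the primal: x* = (3, 2).
  primal value c^T x* = 16.
Solving the dual: y* = (0, 0, 0.5, 1.5).
  dual value b^T y* = 16.
Strong duality: c^T x* = b^T y*. Confirmed.

16


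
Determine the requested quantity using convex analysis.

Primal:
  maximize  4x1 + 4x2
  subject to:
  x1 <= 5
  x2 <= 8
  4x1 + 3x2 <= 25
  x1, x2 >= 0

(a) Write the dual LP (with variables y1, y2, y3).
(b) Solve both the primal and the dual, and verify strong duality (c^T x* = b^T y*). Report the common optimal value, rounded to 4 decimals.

The standard primal-dual pair for 'max c^T x s.t. A x <= b, x >= 0' is:
  Dual:  min b^T y  s.t.  A^T y >= c,  y >= 0.

So the dual LP is:
  minimize  5y1 + 8y2 + 25y3
  subject to:
    y1 + 4y3 >= 4
    y2 + 3y3 >= 4
    y1, y2, y3 >= 0

Solving the primal: x* = (0.25, 8).
  primal value c^T x* = 33.
Solving the dual: y* = (0, 1, 1).
  dual value b^T y* = 33.
Strong duality: c^T x* = b^T y*. Confirmed.

33


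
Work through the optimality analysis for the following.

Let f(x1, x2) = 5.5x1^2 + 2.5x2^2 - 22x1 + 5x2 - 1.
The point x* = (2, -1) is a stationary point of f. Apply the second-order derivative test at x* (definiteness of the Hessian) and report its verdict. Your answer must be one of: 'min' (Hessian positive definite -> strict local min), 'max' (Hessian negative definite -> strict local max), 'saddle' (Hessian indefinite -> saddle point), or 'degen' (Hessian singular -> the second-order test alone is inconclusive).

Compute the Hessian H = grad^2 f:
  H = [[11, 0], [0, 5]]
Verify stationarity: grad f(x*) = H x* + g = (0, 0).
Eigenvalues of H: 5, 11.
Both eigenvalues > 0, so H is positive definite -> x* is a strict local min.

min


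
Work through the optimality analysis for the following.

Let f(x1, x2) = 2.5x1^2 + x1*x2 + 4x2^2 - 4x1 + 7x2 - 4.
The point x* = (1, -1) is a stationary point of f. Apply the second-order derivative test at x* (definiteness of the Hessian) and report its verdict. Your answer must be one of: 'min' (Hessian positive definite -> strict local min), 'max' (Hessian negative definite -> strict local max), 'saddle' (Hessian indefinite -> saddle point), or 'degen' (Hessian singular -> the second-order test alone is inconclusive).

Compute the Hessian H = grad^2 f:
  H = [[5, 1], [1, 8]]
Verify stationarity: grad f(x*) = H x* + g = (0, 0).
Eigenvalues of H: 4.6972, 8.3028.
Both eigenvalues > 0, so H is positive definite -> x* is a strict local min.

min


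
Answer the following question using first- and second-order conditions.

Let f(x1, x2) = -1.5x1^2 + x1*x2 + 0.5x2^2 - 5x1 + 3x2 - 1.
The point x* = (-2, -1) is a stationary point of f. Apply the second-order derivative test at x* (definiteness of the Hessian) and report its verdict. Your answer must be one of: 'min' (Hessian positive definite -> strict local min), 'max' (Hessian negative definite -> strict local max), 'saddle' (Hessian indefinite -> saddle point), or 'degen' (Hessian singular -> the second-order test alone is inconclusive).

Compute the Hessian H = grad^2 f:
  H = [[-3, 1], [1, 1]]
Verify stationarity: grad f(x*) = H x* + g = (0, 0).
Eigenvalues of H: -3.2361, 1.2361.
Eigenvalues have mixed signs, so H is indefinite -> x* is a saddle point.

saddle


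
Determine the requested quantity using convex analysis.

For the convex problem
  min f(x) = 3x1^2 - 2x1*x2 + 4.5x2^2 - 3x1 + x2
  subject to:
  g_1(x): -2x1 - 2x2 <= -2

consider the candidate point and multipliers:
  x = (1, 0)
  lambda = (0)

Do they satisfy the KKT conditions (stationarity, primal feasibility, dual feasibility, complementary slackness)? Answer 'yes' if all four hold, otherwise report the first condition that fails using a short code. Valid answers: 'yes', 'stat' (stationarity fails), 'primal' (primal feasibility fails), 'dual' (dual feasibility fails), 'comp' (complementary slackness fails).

Gradient of f: grad f(x) = Q x + c = (3, -1)
Constraint values g_i(x) = a_i^T x - b_i:
  g_1((1, 0)) = 0
Stationarity residual: grad f(x) + sum_i lambda_i a_i = (3, -1)
  -> stationarity FAILS
Primal feasibility (all g_i <= 0): OK
Dual feasibility (all lambda_i >= 0): OK
Complementary slackness (lambda_i * g_i(x) = 0 for all i): OK

Verdict: the first failing condition is stationarity -> stat.

stat


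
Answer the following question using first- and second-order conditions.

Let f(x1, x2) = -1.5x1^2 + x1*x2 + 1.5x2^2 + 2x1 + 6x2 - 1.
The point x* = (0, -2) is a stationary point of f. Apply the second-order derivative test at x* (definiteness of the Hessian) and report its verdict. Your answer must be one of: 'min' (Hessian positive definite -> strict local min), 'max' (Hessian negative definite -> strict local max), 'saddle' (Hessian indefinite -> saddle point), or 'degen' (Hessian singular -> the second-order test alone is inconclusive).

Compute the Hessian H = grad^2 f:
  H = [[-3, 1], [1, 3]]
Verify stationarity: grad f(x*) = H x* + g = (0, 0).
Eigenvalues of H: -3.1623, 3.1623.
Eigenvalues have mixed signs, so H is indefinite -> x* is a saddle point.

saddle
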